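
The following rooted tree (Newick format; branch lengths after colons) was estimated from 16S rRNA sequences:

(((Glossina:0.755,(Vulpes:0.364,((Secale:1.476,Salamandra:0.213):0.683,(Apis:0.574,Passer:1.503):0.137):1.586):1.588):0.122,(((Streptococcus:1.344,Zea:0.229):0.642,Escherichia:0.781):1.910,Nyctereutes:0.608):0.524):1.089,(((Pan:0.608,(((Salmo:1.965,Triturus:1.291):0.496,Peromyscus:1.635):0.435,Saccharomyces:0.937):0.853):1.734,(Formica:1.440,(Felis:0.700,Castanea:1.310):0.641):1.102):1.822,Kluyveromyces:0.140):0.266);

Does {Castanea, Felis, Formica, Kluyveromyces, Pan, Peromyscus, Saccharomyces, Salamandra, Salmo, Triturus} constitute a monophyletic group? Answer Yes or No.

The MRCA of the listed taxa is the root, so the smallest clade containing them is the whole tree.
That clade also contains Apis, Escherichia, Glossina, Nyctereutes, Passer, Secale, Streptococcus, Vulpes, Zea, which are not in the proposed group, so the group is not monophyletic.

No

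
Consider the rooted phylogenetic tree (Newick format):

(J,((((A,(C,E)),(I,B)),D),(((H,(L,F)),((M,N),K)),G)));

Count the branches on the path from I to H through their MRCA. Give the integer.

8

The MRCA of I and H is the node subtending ((((A,(C,E)),(I,B)),D),(((H,(L,F)),((M,N),K)),G)).
From I up to that node: 4 branches. From H up to the same node: 4 branches. Total: 4 + 4 = 8.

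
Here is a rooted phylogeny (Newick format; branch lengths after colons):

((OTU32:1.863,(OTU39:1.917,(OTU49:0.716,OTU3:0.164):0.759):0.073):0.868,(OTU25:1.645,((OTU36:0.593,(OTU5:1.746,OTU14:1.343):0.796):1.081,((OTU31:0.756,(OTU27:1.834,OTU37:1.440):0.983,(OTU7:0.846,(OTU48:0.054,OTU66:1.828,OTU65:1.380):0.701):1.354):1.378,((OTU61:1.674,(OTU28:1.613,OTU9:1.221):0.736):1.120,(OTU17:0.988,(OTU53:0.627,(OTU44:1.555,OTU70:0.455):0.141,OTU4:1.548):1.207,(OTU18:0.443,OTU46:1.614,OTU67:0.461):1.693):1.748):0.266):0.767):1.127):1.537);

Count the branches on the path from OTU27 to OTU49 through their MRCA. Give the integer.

10

The MRCA of OTU27 and OTU49 is the root of the tree.
From OTU27 up to that node: 6 branches. From OTU49 up to the same node: 4 branches. Total: 6 + 4 = 10.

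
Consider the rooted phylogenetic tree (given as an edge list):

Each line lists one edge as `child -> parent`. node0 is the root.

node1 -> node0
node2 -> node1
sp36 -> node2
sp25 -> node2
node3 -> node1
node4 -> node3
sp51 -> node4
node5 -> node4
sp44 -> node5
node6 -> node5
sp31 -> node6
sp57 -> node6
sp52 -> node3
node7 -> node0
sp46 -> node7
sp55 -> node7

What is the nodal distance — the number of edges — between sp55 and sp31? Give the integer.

The MRCA of sp55 and sp31 is the root of the tree.
From sp55 up to that node: 2 branches. From sp31 up to the same node: 6 branches. Total: 2 + 6 = 8.

8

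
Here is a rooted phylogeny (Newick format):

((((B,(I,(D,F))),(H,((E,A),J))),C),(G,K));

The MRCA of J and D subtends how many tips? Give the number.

The MRCA of J and D is the node subtending ((B,(I,(D,F))),(H,((E,A),J))).
That clade contains 8 terminal taxa: A, B, D, E, F, H, I, J.

8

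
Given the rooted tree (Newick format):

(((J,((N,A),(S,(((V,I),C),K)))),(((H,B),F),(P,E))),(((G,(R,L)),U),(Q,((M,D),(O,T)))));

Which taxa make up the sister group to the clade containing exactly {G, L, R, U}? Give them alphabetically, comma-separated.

The clade containing exactly {G, L, R, U} attaches to the tree at the node subtending (((G,(R,L)),U),(Q,((M,D),(O,T)))).
The other lineage descending from that same node — the sister group — is (Q,((M,D),(O,T))); its 5 tips in alphabetical order are the answer.

D, M, O, Q, T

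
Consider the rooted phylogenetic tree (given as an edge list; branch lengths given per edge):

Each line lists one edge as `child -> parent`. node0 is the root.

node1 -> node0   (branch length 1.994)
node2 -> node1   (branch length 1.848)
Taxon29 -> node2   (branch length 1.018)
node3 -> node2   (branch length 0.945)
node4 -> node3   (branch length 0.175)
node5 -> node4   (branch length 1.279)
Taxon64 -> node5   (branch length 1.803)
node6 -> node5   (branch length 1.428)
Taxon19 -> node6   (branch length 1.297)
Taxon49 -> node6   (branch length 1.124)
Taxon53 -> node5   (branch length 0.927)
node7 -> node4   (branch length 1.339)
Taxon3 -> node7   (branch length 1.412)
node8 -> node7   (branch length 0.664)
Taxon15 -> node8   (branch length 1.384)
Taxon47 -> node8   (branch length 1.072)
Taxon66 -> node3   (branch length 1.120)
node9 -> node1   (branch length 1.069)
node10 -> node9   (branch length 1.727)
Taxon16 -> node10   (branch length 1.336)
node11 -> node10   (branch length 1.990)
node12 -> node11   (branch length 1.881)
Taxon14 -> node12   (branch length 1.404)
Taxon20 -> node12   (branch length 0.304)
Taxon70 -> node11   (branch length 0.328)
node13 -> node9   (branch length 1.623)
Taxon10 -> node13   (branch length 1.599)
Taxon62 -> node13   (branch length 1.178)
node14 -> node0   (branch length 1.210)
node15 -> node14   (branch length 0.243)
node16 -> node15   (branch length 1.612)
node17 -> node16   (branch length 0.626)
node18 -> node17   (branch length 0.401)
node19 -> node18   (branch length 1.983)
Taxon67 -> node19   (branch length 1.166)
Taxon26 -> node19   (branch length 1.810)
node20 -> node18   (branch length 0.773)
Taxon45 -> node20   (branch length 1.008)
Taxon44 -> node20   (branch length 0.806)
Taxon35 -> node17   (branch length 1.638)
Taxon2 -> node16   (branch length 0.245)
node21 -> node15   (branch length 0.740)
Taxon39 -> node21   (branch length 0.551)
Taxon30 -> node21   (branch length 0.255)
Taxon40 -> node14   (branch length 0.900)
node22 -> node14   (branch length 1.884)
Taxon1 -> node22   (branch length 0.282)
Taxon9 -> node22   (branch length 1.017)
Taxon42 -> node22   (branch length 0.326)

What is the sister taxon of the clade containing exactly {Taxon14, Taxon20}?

Taxon70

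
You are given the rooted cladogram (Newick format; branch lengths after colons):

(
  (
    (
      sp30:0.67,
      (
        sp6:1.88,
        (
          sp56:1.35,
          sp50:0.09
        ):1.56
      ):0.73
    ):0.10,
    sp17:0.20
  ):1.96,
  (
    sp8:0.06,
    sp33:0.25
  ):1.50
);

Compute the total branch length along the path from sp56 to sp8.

7.26

The path runs sp56 → … → MRCA → … → sp8; the MRCA is the root of the tree.
Branch lengths along that path: 1.35 + 1.56 + 0.73 + 0.10 + 1.96 + 1.50 + 0.06 = 7.26.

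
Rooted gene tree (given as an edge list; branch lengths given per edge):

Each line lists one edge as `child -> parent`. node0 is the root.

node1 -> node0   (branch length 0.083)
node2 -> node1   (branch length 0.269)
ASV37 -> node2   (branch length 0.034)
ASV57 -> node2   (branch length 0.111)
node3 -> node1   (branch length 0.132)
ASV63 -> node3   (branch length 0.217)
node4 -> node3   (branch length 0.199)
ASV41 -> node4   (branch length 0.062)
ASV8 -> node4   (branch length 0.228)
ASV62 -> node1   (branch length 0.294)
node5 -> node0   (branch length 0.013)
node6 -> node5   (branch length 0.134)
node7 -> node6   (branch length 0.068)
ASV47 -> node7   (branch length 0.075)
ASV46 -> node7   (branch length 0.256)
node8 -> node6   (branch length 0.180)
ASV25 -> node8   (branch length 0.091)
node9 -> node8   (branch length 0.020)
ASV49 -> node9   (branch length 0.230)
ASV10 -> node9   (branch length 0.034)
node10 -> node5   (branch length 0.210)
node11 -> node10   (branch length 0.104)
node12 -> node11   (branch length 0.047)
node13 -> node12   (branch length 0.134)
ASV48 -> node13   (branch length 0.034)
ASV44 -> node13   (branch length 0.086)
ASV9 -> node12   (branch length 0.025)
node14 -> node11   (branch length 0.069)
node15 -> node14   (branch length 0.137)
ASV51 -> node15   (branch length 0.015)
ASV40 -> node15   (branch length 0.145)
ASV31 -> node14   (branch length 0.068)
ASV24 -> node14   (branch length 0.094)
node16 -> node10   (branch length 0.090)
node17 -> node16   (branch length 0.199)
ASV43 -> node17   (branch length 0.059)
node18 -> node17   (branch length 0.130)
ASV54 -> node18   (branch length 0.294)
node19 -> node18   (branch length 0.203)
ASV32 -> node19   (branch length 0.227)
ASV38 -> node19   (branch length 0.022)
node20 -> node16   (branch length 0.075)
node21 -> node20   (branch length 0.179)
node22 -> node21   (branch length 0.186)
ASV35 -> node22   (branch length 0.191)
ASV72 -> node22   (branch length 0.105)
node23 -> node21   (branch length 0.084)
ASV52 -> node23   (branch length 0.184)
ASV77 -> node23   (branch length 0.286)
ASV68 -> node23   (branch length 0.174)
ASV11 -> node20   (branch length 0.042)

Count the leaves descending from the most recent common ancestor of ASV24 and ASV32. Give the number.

17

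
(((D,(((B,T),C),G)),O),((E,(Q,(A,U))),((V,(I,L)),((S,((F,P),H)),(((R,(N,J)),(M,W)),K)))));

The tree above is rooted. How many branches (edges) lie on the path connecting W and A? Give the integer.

10

The MRCA of W and A is the node subtending ((E,(Q,(A,U))),((V,(I,L)),((S,((F,P),H)),(((R,(N,J)),(M,W)),K)))).
From W up to that node: 6 branches. From A up to the same node: 4 branches. Total: 6 + 4 = 10.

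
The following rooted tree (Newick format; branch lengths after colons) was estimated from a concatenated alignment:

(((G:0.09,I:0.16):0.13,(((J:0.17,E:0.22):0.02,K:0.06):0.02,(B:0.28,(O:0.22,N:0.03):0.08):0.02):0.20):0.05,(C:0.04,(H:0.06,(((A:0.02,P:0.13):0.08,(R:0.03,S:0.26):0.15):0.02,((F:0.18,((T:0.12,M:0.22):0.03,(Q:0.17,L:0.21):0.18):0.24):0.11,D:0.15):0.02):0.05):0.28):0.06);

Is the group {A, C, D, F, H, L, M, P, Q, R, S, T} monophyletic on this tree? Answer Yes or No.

Yes

The most recent common ancestor of these taxa subtends (C,(H,(((A,P),(R,S)),((F,((T,M),(Q,L))),D)))).
That clade has exactly 12 tips — every listed taxon and nothing else — so the group is monophyletic.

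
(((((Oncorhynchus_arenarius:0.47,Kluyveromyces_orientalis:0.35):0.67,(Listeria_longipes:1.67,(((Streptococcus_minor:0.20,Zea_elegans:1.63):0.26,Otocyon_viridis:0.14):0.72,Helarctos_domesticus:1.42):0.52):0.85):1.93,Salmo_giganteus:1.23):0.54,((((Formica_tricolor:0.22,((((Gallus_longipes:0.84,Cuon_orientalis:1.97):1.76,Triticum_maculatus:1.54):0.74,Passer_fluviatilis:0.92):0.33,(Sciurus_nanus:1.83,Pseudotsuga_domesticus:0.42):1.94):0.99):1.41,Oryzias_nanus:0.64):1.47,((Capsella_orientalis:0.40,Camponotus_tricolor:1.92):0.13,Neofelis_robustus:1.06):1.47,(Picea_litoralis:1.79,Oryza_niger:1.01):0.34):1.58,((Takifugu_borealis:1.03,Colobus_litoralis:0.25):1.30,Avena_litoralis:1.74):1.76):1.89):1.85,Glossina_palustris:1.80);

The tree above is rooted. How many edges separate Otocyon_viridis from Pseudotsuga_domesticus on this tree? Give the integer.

The MRCA of Otocyon_viridis and Pseudotsuga_domesticus is the node subtending ((((Oncorhynchus_arenarius,Kluyveromyces_orientalis),(Listeria_longipes,(((Streptococcus_minor,Zea_elegans),Otocyon_viridis),Helarctos_domesticus))),Salmo_giganteus),((((Formica_tricolor,((((Gallus_longipes,Cuon_orientalis),Triticum_maculatus),Passer_fluviatilis),(Sciurus_nanus,Pseudotsuga_domesticus))),Oryzias_nanus),((Capsella_orientalis,Camponotus_tricolor),Neofelis_robustus),(Picea_litoralis,Oryza_niger)),((Takifugu_borealis,Colobus_litoralis),Avena_litoralis))).
From Otocyon_viridis up to that node: 6 branches. From Pseudotsuga_domesticus up to the same node: 7 branches. Total: 6 + 7 = 13.

13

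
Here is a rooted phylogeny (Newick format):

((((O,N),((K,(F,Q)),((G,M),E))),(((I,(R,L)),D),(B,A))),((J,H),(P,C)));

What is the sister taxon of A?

A attaches to the tree at the node subtending (B,A).
The other lineage descending from that same node — the sister group — is the single tip B.

B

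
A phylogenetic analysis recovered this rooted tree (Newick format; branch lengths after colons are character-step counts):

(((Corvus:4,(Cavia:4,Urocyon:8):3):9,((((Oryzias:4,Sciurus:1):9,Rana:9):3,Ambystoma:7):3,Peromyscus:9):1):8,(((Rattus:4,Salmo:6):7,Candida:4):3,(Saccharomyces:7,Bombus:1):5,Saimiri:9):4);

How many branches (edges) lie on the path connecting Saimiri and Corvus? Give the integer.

The MRCA of Saimiri and Corvus is the root of the tree.
From Saimiri up to that node: 2 branches. From Corvus up to the same node: 3 branches. Total: 2 + 3 = 5.

5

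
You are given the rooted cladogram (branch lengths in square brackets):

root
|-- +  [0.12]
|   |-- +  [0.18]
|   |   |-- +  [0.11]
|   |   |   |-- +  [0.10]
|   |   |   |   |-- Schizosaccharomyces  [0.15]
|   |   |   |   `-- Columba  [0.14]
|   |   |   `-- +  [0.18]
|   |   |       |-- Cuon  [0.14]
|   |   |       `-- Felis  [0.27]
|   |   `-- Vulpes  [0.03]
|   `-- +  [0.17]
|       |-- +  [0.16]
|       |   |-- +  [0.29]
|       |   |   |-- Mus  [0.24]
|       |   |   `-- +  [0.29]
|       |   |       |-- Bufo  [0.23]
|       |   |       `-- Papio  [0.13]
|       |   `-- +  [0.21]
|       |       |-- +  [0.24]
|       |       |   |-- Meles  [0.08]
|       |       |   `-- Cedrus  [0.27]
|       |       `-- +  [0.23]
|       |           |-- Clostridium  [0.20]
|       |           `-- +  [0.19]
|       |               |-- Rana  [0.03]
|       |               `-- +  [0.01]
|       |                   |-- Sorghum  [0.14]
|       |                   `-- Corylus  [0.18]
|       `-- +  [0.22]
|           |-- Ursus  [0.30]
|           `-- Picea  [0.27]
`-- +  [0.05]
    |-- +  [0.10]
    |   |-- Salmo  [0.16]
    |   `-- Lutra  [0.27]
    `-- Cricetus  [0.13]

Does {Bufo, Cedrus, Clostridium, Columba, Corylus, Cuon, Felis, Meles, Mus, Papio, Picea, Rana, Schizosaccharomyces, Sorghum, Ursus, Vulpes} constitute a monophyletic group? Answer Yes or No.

Yes

The most recent common ancestor of these taxa subtends ((((Schizosaccharomyces,Columba),(Cuon,Felis)),Vulpes),(((Mus,(Bufo,Papio)),((Meles,Cedrus),(Clostridium,(Rana,(Sorghum,Corylus))))),(Ursus,Picea))).
That clade has exactly 16 tips — every listed taxon and nothing else — so the group is monophyletic.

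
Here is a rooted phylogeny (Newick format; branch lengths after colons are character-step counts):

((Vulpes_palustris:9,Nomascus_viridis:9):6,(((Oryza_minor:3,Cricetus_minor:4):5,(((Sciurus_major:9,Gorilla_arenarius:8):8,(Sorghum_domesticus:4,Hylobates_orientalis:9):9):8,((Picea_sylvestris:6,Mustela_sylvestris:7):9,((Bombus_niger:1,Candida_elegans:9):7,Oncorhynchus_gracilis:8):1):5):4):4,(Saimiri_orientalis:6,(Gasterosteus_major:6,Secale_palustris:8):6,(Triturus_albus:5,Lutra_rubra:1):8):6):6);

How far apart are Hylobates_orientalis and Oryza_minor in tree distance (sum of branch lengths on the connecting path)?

38

The path runs Hylobates_orientalis → … → MRCA → … → Oryza_minor; the MRCA is the node subtending ((Oryza_minor,Cricetus_minor),(((Sciurus_major,Gorilla_arenarius),(Sorghum_domesticus,Hylobates_orientalis)),((Picea_sylvestris,Mustela_sylvestris),((Bombus_niger,Candida_elegans),Oncorhynchus_gracilis)))).
Branch lengths along that path: 9 + 9 + 8 + 4 + 5 + 3 = 38.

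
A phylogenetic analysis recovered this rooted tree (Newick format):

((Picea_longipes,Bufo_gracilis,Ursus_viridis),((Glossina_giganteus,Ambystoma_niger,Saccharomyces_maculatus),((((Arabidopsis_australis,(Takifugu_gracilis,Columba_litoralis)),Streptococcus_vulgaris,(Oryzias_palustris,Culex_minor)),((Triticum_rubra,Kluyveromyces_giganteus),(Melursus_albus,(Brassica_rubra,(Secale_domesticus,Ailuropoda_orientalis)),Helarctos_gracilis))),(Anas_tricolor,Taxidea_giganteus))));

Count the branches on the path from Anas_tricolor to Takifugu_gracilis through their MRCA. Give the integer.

The MRCA of Anas_tricolor and Takifugu_gracilis is the node subtending ((((Arabidopsis_australis,(Takifugu_gracilis,Columba_litoralis)),Streptococcus_vulgaris,(Oryzias_palustris,Culex_minor)),((Triticum_rubra,Kluyveromyces_giganteus),(Melursus_albus,(Brassica_rubra,(Secale_domesticus,Ailuropoda_orientalis)),Helarctos_gracilis))),(Anas_tricolor,Taxidea_giganteus)).
From Anas_tricolor up to that node: 2 branches. From Takifugu_gracilis up to the same node: 5 branches. Total: 2 + 5 = 7.

7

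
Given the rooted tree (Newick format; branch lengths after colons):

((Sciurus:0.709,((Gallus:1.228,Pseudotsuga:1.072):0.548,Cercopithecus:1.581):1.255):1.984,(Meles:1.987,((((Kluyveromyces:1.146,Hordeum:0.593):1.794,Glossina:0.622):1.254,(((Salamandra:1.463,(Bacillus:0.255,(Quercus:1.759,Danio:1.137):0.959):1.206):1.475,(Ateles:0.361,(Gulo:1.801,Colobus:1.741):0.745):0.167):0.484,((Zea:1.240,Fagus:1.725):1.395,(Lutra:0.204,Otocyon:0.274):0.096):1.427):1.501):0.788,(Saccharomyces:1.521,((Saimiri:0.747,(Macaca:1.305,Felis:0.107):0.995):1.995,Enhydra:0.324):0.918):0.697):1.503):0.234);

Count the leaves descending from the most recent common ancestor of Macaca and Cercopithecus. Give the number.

24

The MRCA of Macaca and Cercopithecus is the root, so the clade is the entire tree.
That clade contains 24 terminal taxa: Ateles, Bacillus, Cercopithecus, Colobus, Danio, Enhydra, Fagus, Felis, Gallus, Glossina, Gulo, Hordeum, Kluyveromyces, Lutra, Macaca, Meles, Otocyon, Pseudotsuga, Quercus, Saccharomyces, Saimiri, Salamandra, Sciurus, Zea.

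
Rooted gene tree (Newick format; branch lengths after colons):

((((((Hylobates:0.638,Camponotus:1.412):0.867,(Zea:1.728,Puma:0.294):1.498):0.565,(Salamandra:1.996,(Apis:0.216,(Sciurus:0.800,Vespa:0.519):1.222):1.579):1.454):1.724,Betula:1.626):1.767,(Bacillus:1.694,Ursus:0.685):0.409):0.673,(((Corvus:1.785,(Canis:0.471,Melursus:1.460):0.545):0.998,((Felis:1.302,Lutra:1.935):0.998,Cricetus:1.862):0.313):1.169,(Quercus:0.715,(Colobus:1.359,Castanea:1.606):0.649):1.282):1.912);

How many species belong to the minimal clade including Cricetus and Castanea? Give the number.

The MRCA of Cricetus and Castanea is the node subtending (((Corvus,(Canis,Melursus)),((Felis,Lutra),Cricetus)),(Quercus,(Colobus,Castanea))).
That clade contains 9 terminal taxa: Canis, Castanea, Colobus, Corvus, Cricetus, Felis, Lutra, Melursus, Quercus.

9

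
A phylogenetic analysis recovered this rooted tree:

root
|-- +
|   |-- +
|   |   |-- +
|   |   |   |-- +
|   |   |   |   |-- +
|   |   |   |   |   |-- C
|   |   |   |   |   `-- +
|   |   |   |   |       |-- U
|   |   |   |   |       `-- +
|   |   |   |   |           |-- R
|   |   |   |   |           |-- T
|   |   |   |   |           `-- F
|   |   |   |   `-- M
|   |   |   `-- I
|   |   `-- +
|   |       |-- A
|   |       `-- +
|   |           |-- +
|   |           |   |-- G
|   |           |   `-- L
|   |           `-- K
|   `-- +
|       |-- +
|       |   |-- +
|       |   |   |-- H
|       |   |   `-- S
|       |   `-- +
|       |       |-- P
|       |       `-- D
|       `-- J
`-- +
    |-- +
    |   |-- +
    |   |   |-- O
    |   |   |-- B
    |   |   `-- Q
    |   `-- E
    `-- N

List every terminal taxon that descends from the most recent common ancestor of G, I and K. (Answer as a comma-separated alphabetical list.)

A, C, F, G, I, K, L, M, R, T, U

Tracing G: it sits inside (G,L).
Tracing I: it sits inside (((C,(U,(R,T,F))),M),I).
Tracing K: it sits inside ((G,L),K).
The smallest clade enclosing all 3 is ((((C,(U,(R,T,F))),M),I),(A,((G,L),K))); the answer is its 11 terminal taxa in alphabetical order.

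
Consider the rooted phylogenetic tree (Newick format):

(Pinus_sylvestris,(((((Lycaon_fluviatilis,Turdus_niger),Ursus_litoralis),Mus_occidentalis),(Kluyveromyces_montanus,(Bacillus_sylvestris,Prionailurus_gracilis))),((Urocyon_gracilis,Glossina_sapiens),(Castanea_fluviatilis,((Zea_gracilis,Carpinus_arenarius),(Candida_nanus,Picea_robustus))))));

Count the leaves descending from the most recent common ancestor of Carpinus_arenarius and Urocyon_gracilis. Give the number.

The MRCA of Carpinus_arenarius and Urocyon_gracilis is the node subtending ((Urocyon_gracilis,Glossina_sapiens),(Castanea_fluviatilis,((Zea_gracilis,Carpinus_arenarius),(Candida_nanus,Picea_robustus)))).
That clade contains 7 terminal taxa: Candida_nanus, Carpinus_arenarius, Castanea_fluviatilis, Glossina_sapiens, Picea_robustus, Urocyon_gracilis, Zea_gracilis.

7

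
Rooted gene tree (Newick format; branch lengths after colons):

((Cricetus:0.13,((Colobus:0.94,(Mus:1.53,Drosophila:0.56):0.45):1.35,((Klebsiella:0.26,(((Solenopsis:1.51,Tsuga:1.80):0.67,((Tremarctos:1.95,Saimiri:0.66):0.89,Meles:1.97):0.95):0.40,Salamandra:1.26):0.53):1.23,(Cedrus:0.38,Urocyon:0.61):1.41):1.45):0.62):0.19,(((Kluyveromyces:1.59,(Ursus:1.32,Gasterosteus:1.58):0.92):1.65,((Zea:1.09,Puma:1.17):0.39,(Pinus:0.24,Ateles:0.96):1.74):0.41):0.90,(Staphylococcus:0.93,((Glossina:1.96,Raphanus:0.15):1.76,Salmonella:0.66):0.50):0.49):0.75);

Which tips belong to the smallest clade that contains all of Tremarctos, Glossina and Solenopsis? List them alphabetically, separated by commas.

Ateles, Cedrus, Colobus, Cricetus, Drosophila, Gasterosteus, Glossina, Klebsiella, Kluyveromyces, Meles, Mus, Pinus, Puma, Raphanus, Saimiri, Salamandra, Salmonella, Solenopsis, Staphylococcus, Tremarctos, Tsuga, Urocyon, Ursus, Zea

Tracing Tremarctos: it sits inside (Tremarctos,Saimiri).
Tracing Glossina: it sits inside (Glossina,Raphanus).
Tracing Solenopsis: it sits inside (Solenopsis,Tsuga).
The smallest clade enclosing all 3 is the whole tree (their MRCA is the root), so the answer is all 24 tips in alphabetical order.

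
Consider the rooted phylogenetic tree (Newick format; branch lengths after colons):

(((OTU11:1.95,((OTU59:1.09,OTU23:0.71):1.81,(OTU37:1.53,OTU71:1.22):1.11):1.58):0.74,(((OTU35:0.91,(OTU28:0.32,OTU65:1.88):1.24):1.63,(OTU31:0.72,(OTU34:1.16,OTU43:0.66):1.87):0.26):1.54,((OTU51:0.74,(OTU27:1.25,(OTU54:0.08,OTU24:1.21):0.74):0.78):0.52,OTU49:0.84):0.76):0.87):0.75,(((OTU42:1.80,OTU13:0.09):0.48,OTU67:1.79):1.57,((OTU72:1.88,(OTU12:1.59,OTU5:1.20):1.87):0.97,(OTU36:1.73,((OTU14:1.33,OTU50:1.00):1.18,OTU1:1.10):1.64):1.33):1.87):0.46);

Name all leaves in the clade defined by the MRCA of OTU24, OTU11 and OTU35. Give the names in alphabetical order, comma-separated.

OTU11, OTU23, OTU24, OTU27, OTU28, OTU31, OTU34, OTU35, OTU37, OTU43, OTU49, OTU51, OTU54, OTU59, OTU65, OTU71

Tracing OTU24: it sits inside (OTU54,OTU24).
Tracing OTU11: it sits inside (OTU11,((OTU59,OTU23),(OTU37,OTU71))).
Tracing OTU35: it sits inside (OTU35,(OTU28,OTU65)).
The smallest clade enclosing all 3 is ((OTU11,((OTU59,OTU23),(OTU37,OTU71))),(((OTU35,(OTU28,OTU65)),(OTU31,(OTU34,OTU43))),((OTU51,(OTU27,(OTU54,OTU24))),OTU49))); the answer is its 16 terminal taxa in alphabetical order.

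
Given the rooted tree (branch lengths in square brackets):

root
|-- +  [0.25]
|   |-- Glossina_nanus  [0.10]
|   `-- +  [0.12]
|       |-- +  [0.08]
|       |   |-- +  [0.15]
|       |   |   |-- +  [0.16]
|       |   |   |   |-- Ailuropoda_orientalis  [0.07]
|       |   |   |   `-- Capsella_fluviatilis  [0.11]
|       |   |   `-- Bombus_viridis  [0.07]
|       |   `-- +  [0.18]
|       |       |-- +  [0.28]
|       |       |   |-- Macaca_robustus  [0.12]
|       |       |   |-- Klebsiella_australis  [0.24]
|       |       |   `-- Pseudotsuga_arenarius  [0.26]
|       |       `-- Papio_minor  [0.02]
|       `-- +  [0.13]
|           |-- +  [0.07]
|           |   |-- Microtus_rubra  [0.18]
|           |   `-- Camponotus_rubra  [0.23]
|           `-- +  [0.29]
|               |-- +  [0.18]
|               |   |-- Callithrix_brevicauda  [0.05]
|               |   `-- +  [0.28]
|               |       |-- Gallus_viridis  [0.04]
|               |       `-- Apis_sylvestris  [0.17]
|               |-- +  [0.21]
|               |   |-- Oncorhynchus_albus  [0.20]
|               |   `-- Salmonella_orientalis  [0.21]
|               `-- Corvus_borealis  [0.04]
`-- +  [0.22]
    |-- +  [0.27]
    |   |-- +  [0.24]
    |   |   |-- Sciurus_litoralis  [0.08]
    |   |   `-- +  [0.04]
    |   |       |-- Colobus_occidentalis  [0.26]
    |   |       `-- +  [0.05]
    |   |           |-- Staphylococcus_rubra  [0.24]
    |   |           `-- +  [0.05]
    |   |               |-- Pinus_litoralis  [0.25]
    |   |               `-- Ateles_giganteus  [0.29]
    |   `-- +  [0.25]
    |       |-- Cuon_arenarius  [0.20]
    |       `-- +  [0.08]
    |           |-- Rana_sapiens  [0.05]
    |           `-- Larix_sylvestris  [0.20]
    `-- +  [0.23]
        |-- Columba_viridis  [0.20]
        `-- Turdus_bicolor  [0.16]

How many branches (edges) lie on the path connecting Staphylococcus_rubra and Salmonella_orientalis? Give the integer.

The MRCA of Staphylococcus_rubra and Salmonella_orientalis is the root of the tree.
From Staphylococcus_rubra up to that node: 6 branches. From Salmonella_orientalis up to the same node: 6 branches. Total: 6 + 6 = 12.

12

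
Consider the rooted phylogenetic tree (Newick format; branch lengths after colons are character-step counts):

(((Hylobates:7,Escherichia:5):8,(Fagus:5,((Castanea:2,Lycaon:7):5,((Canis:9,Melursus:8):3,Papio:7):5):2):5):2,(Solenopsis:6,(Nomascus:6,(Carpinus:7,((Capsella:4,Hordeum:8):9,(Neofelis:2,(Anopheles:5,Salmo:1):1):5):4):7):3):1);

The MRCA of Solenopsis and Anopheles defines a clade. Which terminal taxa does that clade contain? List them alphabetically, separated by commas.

Anopheles, Capsella, Carpinus, Hordeum, Neofelis, Nomascus, Salmo, Solenopsis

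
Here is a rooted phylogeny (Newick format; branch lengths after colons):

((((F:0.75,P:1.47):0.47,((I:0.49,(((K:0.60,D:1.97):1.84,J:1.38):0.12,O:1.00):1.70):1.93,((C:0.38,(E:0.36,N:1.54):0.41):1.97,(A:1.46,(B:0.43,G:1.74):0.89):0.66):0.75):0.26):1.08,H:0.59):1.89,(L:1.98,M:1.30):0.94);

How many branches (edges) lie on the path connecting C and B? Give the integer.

5

The MRCA of C and B is the node subtending ((C,(E,N)),(A,(B,G))).
From C up to that node: 2 branches. From B up to the same node: 3 branches. Total: 2 + 3 = 5.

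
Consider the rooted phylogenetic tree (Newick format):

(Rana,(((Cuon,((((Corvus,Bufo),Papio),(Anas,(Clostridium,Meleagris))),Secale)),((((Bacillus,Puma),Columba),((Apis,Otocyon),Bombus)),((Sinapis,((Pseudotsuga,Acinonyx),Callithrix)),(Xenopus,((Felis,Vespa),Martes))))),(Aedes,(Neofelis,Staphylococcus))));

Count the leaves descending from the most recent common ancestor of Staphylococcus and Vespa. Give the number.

25

The MRCA of Staphylococcus and Vespa is the node subtending (((Cuon,((((Corvus,Bufo),Papio),(Anas,(Clostridium,Meleagris))),Secale)),((((Bacillus,Puma),Columba),((Apis,Otocyon),Bombus)),((Sinapis,((Pseudotsuga,Acinonyx),Callithrix)),(Xenopus,((Felis,Vespa),Martes))))),(Aedes,(Neofelis,Staphylococcus))).
That clade contains 25 terminal taxa: Acinonyx, Aedes, Anas, Apis, Bacillus, Bombus, Bufo, Callithrix, Clostridium, Columba, Corvus, Cuon, Felis, Martes, Meleagris, Neofelis, Otocyon, Papio, Pseudotsuga, Puma, Secale, Sinapis, Staphylococcus, Vespa, Xenopus.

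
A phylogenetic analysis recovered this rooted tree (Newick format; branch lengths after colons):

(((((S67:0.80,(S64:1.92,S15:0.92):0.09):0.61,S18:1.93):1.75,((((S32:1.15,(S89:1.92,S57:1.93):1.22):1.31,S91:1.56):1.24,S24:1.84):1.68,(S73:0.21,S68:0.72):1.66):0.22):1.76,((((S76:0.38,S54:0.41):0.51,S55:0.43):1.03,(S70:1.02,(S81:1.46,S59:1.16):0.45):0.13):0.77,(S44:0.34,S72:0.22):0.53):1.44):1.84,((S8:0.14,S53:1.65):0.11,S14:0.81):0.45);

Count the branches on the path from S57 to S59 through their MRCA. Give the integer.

The MRCA of S57 and S59 is the node subtending ((((S67,(S64,S15)),S18),((((S32,(S89,S57)),S91),S24),(S73,S68))),((((S76,S54),S55),(S70,(S81,S59))),(S44,S72))).
From S57 up to that node: 7 branches. From S59 up to the same node: 5 branches. Total: 7 + 5 = 12.

12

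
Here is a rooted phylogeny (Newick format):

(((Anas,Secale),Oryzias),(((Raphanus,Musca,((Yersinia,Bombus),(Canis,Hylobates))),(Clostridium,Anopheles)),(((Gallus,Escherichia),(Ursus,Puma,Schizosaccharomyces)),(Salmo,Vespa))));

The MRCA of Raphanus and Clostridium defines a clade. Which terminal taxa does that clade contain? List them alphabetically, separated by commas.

Tracing Raphanus: it sits inside (Raphanus,Musca,((Yersinia,Bombus),(Canis,Hylobates))).
Tracing Clostridium: it sits inside (Clostridium,Anopheles).
The smallest clade enclosing both is ((Raphanus,Musca,((Yersinia,Bombus),(Canis,Hylobates))),(Clostridium,Anopheles)); the answer is its 8 terminal taxa in alphabetical order.

Anopheles, Bombus, Canis, Clostridium, Hylobates, Musca, Raphanus, Yersinia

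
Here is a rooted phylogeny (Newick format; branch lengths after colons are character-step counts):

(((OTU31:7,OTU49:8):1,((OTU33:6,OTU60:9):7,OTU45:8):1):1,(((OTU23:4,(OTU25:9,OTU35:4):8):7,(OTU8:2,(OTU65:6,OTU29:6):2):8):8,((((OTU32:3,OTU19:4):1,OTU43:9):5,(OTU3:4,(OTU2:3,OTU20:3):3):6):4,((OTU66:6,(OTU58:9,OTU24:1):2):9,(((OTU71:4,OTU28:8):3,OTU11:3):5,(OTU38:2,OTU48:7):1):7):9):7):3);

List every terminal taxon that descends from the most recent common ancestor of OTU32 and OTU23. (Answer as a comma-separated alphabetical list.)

OTU11, OTU19, OTU2, OTU20, OTU23, OTU24, OTU25, OTU28, OTU29, OTU3, OTU32, OTU35, OTU38, OTU43, OTU48, OTU58, OTU65, OTU66, OTU71, OTU8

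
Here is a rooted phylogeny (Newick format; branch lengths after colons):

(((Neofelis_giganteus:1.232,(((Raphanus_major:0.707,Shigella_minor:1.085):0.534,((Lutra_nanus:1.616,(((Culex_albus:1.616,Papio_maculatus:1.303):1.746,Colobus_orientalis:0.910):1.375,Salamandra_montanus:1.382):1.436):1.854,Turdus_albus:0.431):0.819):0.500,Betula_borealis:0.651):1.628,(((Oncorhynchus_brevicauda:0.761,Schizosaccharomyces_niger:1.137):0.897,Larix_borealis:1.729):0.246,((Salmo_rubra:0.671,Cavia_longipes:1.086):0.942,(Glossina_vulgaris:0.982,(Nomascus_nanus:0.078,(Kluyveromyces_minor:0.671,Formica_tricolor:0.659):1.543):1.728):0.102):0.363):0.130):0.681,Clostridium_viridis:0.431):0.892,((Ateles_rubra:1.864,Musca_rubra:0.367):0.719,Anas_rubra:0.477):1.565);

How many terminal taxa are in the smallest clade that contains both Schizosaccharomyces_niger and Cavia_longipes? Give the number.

The MRCA of Schizosaccharomyces_niger and Cavia_longipes is the node subtending (((Oncorhynchus_brevicauda,Schizosaccharomyces_niger),Larix_borealis),((Salmo_rubra,Cavia_longipes),(Glossina_vulgaris,(Nomascus_nanus,(Kluyveromyces_minor,Formica_tricolor))))).
That clade contains 9 terminal taxa: Cavia_longipes, Formica_tricolor, Glossina_vulgaris, Kluyveromyces_minor, Larix_borealis, Nomascus_nanus, Oncorhynchus_brevicauda, Salmo_rubra, Schizosaccharomyces_niger.

9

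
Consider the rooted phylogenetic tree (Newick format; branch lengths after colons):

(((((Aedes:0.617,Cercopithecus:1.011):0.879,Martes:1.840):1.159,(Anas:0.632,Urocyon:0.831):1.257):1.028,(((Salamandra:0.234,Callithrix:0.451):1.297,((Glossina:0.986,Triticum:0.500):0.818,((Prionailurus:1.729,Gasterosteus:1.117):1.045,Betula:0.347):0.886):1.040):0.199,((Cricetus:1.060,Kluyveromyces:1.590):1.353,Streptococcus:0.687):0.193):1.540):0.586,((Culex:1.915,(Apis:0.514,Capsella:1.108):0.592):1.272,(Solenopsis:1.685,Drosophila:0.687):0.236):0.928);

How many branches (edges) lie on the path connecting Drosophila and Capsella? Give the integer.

The MRCA of Drosophila and Capsella is the node subtending ((Culex,(Apis,Capsella)),(Solenopsis,Drosophila)).
From Drosophila up to that node: 2 branches. From Capsella up to the same node: 3 branches. Total: 2 + 3 = 5.

5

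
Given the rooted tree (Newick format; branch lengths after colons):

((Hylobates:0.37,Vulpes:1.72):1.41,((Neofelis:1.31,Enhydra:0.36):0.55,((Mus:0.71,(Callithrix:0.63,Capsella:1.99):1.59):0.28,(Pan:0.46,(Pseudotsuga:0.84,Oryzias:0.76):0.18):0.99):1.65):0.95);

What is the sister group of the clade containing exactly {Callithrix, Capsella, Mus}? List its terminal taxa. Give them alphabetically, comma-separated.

The clade containing exactly {Callithrix, Capsella, Mus} attaches to the tree at the node subtending ((Mus,(Callithrix,Capsella)),(Pan,(Pseudotsuga,Oryzias))).
The other lineage descending from that same node — the sister group — is (Pan,(Pseudotsuga,Oryzias)); its 3 tips in alphabetical order are the answer.

Oryzias, Pan, Pseudotsuga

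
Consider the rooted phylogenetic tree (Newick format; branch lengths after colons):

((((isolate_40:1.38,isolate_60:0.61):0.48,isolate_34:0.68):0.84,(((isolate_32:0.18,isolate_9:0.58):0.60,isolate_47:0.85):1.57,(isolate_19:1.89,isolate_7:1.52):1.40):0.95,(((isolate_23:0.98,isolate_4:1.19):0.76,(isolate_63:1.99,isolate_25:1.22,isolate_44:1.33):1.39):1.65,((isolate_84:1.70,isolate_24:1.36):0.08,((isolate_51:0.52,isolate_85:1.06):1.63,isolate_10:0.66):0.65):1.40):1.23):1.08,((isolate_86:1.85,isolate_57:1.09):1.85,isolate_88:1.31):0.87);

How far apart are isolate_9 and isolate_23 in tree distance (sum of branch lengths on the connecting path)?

The path runs isolate_9 → … → MRCA → … → isolate_23; the MRCA is the node subtending (((isolate_40,isolate_60),isolate_34),(((isolate_32,isolate_9),isolate_47),(isolate_19,isolate_7)),(((isolate_23,isolate_4),(isolate_63,isolate_25,isolate_44)),((isolate_84,isolate_24),((isolate_51,isolate_85),isolate_10)))).
Branch lengths along that path: 0.58 + 0.60 + 1.57 + 0.95 + 1.23 + 1.65 + 0.76 + 0.98 = 8.32.

8.32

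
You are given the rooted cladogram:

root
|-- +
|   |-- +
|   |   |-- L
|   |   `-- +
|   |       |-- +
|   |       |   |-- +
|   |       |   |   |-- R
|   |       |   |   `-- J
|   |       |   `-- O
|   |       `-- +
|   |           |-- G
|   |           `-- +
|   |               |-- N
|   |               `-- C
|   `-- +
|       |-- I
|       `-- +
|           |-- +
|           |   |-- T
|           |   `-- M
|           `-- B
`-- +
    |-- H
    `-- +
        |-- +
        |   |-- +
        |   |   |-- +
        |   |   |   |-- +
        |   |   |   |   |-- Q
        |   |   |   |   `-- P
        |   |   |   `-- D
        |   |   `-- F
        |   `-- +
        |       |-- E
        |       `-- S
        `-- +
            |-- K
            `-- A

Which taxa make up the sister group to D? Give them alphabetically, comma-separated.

D attaches to the tree at the node subtending ((Q,P),D).
The other lineage descending from that same node — the sister group — is (Q,P); its 2 tips in alphabetical order are the answer.

P, Q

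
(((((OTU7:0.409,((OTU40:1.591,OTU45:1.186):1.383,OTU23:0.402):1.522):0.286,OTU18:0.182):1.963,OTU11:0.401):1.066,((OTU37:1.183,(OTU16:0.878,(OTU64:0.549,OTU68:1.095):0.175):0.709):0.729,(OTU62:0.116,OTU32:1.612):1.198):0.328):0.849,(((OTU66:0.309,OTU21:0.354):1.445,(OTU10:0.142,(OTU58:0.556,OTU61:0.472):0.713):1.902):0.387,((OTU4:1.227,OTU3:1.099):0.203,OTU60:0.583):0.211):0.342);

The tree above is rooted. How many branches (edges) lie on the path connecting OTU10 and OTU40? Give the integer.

The MRCA of OTU10 and OTU40 is the root of the tree.
From OTU10 up to that node: 4 branches. From OTU40 up to the same node: 7 branches. Total: 4 + 7 = 11.

11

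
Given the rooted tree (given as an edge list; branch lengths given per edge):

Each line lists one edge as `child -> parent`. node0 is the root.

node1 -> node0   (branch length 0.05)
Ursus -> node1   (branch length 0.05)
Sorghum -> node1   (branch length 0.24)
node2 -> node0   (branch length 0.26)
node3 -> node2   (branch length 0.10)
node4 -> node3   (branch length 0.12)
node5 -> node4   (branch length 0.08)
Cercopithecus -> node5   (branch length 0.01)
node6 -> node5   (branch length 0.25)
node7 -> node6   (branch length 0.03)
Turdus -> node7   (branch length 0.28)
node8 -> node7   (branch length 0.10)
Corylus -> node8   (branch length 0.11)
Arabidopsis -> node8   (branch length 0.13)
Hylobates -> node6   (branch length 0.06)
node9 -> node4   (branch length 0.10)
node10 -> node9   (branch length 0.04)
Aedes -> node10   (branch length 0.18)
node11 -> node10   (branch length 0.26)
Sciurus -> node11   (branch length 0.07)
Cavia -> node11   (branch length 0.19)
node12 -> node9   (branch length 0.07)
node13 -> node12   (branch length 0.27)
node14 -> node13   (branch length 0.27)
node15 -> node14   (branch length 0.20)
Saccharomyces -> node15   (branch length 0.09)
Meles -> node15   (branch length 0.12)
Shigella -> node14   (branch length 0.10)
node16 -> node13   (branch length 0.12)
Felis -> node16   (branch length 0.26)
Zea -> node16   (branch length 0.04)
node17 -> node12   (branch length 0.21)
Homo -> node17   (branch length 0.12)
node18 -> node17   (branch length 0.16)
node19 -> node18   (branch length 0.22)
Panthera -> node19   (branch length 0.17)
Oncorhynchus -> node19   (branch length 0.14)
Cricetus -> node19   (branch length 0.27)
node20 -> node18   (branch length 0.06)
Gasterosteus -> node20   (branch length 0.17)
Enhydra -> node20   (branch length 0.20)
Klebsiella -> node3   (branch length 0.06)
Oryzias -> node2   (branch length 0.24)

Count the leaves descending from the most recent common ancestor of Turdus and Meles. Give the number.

19

The MRCA of Turdus and Meles is the node subtending ((Cercopithecus,((Turdus,(Corylus,Arabidopsis)),Hylobates)),((Aedes,(Sciurus,Cavia)),((((Saccharomyces,Meles),Shigella),(Felis,Zea)),(Homo,((Panthera,Oncorhynchus,Cricetus),(Gasterosteus,Enhydra)))))).
That clade contains 19 terminal taxa: Aedes, Arabidopsis, Cavia, Cercopithecus, Corylus, Cricetus, Enhydra, Felis, Gasterosteus, Homo, Hylobates, Meles, Oncorhynchus, Panthera, Saccharomyces, Sciurus, Shigella, Turdus, Zea.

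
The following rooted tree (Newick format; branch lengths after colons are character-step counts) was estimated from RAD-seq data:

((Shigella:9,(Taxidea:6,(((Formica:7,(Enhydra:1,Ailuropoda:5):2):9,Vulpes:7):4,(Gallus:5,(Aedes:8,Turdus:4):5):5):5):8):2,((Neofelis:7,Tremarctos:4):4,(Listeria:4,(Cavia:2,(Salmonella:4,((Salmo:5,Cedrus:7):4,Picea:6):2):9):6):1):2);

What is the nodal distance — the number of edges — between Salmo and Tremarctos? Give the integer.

8

The MRCA of Salmo and Tremarctos is the node subtending ((Neofelis,Tremarctos),(Listeria,(Cavia,(Salmonella,((Salmo,Cedrus),Picea))))).
From Salmo up to that node: 6 branches. From Tremarctos up to the same node: 2 branches. Total: 6 + 2 = 8.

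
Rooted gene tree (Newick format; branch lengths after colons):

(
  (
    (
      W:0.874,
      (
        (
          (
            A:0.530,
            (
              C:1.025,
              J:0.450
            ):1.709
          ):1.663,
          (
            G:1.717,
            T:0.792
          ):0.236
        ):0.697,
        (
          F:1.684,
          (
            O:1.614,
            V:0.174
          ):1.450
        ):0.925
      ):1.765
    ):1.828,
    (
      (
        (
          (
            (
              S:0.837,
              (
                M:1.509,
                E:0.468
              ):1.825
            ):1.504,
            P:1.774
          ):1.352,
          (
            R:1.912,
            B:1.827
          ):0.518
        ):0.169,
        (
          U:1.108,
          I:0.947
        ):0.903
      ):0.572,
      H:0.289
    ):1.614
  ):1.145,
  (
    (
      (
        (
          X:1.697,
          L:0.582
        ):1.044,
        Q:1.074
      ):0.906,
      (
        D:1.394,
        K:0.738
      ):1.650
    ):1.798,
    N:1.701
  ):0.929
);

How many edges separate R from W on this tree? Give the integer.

7

The MRCA of R and W is the node subtending ((W,(((A,(C,J)),(G,T)),(F,(O,V)))),(((((S,(M,E)),P),(R,B)),(U,I)),H)).
From R up to that node: 5 branches. From W up to the same node: 2 branches. Total: 5 + 2 = 7.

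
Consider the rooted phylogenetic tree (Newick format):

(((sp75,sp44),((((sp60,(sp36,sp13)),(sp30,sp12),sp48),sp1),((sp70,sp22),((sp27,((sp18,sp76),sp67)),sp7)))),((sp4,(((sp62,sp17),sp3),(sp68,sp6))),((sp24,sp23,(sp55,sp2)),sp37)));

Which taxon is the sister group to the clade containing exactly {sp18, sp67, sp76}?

The clade containing exactly {sp18, sp67, sp76} attaches to the tree at the node subtending (sp27,((sp18,sp76),sp67)).
The other lineage descending from that same node — the sister group — is the single tip sp27.

sp27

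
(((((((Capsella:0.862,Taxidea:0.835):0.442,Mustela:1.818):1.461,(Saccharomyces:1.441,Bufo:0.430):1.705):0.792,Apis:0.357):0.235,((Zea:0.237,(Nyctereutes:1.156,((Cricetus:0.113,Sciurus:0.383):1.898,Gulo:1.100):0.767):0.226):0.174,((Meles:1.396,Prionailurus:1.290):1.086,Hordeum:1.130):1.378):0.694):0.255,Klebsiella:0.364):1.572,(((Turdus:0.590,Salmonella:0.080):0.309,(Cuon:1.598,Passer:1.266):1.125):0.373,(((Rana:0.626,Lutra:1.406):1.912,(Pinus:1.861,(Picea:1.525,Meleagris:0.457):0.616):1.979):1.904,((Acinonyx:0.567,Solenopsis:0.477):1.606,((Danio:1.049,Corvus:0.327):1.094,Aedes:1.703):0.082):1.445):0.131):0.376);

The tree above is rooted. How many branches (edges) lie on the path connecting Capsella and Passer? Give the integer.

11

The MRCA of Capsella and Passer is the root of the tree.
From Capsella up to that node: 7 branches. From Passer up to the same node: 4 branches. Total: 7 + 4 = 11.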